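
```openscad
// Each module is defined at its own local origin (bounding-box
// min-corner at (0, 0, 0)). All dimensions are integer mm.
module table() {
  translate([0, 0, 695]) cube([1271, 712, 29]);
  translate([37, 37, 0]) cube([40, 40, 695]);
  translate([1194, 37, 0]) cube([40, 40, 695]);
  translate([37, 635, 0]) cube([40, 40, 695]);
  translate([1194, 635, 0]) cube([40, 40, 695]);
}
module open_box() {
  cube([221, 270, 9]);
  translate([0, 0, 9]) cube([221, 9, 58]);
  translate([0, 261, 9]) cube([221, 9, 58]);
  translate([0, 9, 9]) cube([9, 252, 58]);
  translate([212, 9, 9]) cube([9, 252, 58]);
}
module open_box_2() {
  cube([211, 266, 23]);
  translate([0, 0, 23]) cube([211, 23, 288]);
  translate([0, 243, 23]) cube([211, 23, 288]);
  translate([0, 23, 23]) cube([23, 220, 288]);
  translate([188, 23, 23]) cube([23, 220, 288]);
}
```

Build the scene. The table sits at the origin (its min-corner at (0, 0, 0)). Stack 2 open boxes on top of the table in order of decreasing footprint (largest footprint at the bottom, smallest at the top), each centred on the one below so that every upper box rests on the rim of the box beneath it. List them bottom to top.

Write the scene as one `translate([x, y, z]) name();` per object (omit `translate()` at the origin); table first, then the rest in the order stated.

table();
translate([525, 221, 724]) open_box();
translate([530, 223, 791]) open_box_2();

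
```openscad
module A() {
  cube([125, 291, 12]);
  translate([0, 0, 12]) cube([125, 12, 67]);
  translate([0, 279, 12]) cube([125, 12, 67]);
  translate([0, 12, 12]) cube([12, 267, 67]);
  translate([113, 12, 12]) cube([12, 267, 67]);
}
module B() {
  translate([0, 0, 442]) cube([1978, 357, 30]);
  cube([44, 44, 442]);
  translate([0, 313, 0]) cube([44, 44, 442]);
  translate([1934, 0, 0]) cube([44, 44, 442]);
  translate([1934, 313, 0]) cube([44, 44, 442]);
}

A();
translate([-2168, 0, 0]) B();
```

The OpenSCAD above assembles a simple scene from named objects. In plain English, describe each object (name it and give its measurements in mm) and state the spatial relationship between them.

A is an open-topped rectangular box: outside dimensions 125×291×79 mm, with a uniform wall and base thickness of 12 mm. The base is a full 125×291 slab on the floor; four walls sit on top of the base. The front and back walls (the −y and +y sides) span the full width; the two side walls fit between them.

B is a bench: a 1978×357 mm seat slab, 30 mm thick, top at z = 472 mm, on four 44×44 mm square legs flush with the seat corners and standing on z = 0.

The bench is on the floor beside the open box on its −x side.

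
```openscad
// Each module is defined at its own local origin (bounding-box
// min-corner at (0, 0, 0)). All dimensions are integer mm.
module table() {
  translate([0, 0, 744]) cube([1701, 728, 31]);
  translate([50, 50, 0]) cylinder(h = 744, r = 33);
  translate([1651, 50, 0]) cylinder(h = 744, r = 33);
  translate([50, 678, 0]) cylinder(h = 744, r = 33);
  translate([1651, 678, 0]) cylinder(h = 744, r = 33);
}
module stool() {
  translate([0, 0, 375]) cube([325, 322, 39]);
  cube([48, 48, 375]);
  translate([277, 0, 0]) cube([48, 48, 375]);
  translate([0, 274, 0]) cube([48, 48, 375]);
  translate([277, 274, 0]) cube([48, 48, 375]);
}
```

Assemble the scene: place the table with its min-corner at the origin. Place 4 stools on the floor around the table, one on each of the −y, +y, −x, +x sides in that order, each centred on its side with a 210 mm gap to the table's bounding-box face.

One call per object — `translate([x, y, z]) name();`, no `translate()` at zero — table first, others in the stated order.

table();
translate([688, -532, 0]) stool();
translate([688, 938, 0]) stool();
translate([-535, 203, 0]) stool();
translate([1911, 203, 0]) stool();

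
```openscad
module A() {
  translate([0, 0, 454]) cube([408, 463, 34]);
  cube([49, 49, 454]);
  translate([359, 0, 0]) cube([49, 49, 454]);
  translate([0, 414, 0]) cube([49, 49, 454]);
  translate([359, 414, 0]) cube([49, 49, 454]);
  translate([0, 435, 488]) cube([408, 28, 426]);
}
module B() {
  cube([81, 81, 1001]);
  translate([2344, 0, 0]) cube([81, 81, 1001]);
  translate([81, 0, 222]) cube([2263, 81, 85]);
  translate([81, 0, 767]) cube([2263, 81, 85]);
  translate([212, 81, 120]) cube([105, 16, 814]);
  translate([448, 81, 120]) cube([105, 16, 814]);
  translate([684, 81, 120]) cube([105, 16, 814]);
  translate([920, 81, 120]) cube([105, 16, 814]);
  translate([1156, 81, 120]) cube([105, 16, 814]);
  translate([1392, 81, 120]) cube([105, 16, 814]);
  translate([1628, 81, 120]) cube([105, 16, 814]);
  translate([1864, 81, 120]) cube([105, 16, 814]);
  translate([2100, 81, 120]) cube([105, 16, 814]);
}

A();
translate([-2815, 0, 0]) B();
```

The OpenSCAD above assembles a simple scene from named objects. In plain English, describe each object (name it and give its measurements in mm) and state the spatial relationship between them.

A is a chair. The seat is a 408×463×34 mm slab with its top at z = 488 mm, on four 49×49 mm corner legs (flush with the seat edges, standing on z = 0). A flat backrest 28 mm thick, 426 mm tall, spans the full seat width and rises from the seat top along its +y edge, rear face flush with the rear of the seat.

B is a fence section. Two 81×81 mm posts, 1001 mm tall, stand on the floor with a clear span of 2263 mm between their inner faces. Two horizontal rails of 81×85 mm section span the gap between the posts with their undersides at z = 222 mm and z = 767 mm, flush with the posts' −y face. 9 pickets, each 105 mm wide, 16 mm thick and 814 mm tall, are fixed to the +y face of the rails with their bottoms at z = 120 mm, evenly spaced across the span with equal gaps (rounded down to the nearest mm) at the −x end and between each pair — any rounding remainder accumulates at the +x end.

The fence section is on the floor beside the chair on its −x side.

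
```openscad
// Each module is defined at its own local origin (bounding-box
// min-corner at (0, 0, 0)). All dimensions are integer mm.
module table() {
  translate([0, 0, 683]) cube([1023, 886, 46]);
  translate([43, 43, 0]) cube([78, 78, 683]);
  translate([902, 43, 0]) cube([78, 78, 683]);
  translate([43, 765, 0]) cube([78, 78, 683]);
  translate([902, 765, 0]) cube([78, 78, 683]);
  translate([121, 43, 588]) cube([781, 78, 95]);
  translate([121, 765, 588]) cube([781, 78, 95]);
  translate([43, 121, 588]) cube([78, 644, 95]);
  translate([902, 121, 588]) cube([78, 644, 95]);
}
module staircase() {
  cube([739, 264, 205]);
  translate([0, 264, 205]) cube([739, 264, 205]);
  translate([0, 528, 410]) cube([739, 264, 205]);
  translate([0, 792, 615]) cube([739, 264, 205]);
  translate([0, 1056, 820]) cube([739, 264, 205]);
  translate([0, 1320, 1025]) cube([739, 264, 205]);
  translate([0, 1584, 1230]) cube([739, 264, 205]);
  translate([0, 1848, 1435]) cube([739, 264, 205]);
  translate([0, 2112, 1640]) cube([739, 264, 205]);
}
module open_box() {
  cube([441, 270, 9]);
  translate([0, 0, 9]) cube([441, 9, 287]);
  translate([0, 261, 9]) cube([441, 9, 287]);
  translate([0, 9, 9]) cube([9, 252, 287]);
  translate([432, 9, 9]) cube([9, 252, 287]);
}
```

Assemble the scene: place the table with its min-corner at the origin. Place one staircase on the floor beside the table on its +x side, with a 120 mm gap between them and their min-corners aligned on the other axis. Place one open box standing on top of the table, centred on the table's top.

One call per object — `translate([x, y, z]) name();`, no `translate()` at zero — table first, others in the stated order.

table();
translate([1143, 0, 0]) staircase();
translate([291, 308, 729]) open_box();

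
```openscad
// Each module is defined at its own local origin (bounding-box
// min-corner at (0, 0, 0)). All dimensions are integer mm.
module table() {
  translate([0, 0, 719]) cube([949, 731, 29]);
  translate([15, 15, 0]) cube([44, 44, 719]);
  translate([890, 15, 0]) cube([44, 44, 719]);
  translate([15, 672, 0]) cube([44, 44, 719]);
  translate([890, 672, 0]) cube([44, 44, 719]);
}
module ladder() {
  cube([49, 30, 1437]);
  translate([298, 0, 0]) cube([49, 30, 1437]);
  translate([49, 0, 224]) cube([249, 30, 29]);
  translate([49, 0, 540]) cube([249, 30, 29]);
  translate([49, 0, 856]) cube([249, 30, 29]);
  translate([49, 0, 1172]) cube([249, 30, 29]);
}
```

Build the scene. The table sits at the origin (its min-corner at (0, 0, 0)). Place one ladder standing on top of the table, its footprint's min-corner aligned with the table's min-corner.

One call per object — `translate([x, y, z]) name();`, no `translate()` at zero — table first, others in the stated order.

table();
translate([0, 0, 748]) ladder();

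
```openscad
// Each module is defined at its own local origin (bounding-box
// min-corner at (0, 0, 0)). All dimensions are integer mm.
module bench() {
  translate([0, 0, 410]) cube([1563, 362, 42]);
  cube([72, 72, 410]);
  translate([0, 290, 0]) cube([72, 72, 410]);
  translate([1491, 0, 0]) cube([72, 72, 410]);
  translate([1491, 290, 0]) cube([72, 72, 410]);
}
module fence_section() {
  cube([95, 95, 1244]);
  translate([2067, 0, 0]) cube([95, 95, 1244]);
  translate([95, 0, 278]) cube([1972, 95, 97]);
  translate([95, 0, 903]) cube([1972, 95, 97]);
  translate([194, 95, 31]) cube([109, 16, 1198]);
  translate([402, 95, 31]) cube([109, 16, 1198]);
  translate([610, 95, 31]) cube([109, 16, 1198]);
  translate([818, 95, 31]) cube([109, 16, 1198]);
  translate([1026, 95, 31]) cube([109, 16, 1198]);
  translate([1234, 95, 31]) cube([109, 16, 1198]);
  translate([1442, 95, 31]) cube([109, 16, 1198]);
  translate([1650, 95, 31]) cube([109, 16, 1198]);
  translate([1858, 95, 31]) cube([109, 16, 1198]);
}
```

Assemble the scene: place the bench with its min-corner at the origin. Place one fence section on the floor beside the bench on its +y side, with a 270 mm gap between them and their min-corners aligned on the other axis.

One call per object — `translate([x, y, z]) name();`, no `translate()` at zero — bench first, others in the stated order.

bench();
translate([0, 632, 0]) fence_section();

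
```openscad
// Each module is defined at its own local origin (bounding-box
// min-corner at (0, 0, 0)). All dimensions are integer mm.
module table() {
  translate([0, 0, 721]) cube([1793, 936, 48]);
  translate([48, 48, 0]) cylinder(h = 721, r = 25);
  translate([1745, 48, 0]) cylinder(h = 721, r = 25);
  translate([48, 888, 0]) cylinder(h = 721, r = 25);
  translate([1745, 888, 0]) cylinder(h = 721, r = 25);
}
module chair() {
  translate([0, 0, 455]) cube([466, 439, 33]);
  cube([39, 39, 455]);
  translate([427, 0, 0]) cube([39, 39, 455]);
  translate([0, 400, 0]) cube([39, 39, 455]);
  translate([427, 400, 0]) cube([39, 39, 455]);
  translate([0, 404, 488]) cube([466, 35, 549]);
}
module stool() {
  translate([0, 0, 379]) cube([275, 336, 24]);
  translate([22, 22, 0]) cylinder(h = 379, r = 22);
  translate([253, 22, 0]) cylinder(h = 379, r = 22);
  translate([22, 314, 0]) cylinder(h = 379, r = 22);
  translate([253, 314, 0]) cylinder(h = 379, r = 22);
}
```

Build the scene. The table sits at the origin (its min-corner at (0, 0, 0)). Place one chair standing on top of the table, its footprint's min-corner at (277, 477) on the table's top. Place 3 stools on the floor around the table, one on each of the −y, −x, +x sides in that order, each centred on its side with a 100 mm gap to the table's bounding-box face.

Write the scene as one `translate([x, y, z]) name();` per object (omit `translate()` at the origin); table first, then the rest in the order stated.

table();
translate([277, 477, 769]) chair();
translate([759, -436, 0]) stool();
translate([-375, 300, 0]) stool();
translate([1893, 300, 0]) stool();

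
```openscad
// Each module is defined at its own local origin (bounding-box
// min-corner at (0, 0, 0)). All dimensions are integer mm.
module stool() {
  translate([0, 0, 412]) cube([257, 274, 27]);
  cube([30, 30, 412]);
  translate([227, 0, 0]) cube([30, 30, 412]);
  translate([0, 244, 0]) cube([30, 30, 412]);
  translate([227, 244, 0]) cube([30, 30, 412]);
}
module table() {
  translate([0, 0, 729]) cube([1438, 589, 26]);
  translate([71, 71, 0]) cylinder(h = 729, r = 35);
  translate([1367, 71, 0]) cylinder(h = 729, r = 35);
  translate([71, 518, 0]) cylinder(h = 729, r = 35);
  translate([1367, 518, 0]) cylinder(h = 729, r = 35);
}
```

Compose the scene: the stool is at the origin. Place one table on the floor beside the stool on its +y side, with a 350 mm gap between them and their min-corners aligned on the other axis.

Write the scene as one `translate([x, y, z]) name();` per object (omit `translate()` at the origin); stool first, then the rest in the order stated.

stool();
translate([0, 624, 0]) table();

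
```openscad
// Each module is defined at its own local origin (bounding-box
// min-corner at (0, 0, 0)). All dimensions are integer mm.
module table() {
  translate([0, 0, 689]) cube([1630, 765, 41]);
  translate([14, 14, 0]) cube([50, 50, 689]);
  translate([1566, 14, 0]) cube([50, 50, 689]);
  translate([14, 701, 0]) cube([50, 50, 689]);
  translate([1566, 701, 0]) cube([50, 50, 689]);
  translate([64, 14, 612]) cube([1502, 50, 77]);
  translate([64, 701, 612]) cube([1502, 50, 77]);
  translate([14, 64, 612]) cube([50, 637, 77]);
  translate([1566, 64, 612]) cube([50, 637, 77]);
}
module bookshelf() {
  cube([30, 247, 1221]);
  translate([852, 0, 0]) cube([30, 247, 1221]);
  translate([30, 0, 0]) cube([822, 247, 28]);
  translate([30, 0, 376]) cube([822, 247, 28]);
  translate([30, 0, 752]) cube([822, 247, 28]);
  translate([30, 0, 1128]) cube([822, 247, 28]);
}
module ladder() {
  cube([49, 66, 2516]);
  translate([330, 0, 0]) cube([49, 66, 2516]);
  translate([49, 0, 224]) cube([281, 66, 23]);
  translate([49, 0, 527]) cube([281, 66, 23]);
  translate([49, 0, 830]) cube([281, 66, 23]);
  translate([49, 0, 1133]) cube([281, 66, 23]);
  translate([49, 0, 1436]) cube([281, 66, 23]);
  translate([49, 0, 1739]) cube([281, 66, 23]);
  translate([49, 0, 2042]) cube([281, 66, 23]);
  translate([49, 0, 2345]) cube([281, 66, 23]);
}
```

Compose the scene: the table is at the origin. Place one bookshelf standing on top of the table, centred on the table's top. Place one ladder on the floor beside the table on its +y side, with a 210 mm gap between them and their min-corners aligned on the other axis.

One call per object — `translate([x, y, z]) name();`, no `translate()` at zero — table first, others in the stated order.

table();
translate([374, 259, 730]) bookshelf();
translate([0, 975, 0]) ladder();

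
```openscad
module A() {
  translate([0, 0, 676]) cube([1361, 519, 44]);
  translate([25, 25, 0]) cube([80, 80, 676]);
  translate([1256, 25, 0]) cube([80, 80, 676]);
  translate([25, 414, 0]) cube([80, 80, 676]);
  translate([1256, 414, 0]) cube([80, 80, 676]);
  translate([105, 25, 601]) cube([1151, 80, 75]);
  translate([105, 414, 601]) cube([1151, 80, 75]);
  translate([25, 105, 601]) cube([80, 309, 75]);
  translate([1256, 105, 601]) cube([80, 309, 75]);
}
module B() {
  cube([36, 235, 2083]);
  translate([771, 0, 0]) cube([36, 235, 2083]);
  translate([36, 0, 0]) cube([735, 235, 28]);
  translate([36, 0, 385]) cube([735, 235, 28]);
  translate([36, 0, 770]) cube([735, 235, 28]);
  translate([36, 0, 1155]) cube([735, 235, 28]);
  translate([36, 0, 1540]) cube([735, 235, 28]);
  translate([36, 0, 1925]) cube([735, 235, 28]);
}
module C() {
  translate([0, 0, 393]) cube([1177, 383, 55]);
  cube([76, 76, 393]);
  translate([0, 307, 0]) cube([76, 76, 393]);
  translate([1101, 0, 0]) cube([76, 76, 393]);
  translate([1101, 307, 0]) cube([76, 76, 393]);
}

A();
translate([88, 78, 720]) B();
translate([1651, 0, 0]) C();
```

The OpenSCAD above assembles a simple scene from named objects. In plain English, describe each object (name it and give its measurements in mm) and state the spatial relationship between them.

A is a table: top 1361 mm (x) × 519 mm (y), 44 mm thick, upper face at z = 720 mm, on four 80×80 mm square legs, each inset 25 mm from the nearest pair of top edges, running from z = 0 to the bottom of the top. Four apron rails, 80 mm thick and 75 mm tall, run between adjacent legs with their top edges flush with the underside of the top and their outer faces flush with the legs' outer faces.

B is a bookshelf 807 mm wide overall, 235 mm deep and 2083 mm tall. The two sides are 36 mm thick vertical panels. 6 horizontal shelves of 28 mm thickness span between the inner faces of the sides; the lowest shelf sits on the floor and shelves are stacked with a clear vertical gap of 357 mm between each pair.

C is a long wooden bench with a 1177 mm (x) × 383 mm (y) seat, 55 mm thick, its top surface 448 mm above the floor. Four 76 mm square legs at the seat corners, flush with the edges, run from z = 0 to the seat underside.

The bookshelf is on top of the table. The bench is on the floor beside the table on its +x side.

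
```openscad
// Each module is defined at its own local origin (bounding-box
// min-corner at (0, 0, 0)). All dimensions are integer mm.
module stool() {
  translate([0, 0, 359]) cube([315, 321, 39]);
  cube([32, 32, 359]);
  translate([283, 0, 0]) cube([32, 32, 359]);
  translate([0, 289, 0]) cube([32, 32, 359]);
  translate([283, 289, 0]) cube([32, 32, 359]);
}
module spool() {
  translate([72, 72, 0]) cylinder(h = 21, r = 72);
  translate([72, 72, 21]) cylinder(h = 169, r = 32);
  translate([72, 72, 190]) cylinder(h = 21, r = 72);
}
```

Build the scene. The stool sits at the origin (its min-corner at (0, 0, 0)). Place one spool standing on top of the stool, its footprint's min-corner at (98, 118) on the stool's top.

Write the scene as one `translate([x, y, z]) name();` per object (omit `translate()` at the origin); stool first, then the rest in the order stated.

stool();
translate([98, 118, 398]) spool();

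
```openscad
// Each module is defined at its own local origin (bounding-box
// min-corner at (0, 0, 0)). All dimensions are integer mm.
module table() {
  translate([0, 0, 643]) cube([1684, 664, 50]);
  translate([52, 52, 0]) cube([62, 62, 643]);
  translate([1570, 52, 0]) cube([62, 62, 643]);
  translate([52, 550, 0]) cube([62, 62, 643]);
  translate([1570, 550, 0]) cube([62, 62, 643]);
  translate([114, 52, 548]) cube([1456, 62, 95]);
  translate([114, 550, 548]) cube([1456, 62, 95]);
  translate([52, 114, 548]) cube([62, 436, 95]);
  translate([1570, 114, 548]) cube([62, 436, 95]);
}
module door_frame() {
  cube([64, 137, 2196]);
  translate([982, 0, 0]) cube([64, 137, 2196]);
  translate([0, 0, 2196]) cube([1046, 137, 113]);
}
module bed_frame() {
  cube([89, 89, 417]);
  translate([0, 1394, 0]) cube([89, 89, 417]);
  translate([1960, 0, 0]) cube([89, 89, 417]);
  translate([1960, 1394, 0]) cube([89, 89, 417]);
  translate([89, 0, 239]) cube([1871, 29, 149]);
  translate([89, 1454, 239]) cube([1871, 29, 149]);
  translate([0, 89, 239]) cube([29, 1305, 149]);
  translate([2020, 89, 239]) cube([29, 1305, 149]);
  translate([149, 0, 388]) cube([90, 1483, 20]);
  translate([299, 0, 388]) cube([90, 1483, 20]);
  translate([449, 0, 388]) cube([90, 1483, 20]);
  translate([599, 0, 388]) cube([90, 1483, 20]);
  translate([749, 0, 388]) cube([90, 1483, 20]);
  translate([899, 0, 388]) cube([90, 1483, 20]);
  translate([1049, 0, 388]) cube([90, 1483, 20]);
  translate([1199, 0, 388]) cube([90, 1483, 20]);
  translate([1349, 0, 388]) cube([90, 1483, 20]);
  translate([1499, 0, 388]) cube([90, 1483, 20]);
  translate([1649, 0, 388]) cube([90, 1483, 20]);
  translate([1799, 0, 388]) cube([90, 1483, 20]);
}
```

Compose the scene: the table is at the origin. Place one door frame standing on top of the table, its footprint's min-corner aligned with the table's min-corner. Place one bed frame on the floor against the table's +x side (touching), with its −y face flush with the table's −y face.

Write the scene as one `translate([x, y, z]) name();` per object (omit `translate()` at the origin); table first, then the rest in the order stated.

table();
translate([0, 0, 693]) door_frame();
translate([1684, 0, 0]) bed_frame();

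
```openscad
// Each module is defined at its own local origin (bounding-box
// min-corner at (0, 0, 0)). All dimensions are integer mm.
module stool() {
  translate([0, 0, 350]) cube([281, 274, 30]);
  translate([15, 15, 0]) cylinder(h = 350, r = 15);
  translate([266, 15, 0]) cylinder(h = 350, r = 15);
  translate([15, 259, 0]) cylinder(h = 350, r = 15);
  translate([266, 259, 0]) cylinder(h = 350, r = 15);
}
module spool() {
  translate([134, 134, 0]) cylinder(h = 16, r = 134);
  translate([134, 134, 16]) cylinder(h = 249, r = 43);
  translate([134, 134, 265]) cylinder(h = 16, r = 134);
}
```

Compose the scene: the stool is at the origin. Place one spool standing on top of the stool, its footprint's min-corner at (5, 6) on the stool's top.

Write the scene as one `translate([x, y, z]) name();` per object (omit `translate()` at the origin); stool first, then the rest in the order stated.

stool();
translate([5, 6, 380]) spool();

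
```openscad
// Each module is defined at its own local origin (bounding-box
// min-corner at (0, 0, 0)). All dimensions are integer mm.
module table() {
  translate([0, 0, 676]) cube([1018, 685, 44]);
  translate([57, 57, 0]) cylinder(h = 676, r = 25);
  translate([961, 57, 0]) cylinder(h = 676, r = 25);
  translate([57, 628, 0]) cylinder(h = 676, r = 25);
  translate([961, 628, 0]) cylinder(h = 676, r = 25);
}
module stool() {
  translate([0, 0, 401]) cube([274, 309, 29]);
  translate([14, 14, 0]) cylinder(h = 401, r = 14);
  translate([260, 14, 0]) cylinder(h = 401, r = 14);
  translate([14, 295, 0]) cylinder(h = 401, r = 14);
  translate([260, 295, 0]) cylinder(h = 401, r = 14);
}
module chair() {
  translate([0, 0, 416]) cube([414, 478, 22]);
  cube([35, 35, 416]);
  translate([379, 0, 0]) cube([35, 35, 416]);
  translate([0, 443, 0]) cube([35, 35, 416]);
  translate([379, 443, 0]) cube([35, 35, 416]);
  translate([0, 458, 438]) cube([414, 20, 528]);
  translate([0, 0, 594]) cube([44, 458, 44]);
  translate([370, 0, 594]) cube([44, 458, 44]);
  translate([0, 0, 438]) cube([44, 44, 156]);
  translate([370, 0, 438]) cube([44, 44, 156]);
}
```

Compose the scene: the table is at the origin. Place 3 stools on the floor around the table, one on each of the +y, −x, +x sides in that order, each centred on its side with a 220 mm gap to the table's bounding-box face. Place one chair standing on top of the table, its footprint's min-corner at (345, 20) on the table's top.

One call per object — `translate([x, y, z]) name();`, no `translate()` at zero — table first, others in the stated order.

table();
translate([372, 905, 0]) stool();
translate([-494, 188, 0]) stool();
translate([1238, 188, 0]) stool();
translate([345, 20, 720]) chair();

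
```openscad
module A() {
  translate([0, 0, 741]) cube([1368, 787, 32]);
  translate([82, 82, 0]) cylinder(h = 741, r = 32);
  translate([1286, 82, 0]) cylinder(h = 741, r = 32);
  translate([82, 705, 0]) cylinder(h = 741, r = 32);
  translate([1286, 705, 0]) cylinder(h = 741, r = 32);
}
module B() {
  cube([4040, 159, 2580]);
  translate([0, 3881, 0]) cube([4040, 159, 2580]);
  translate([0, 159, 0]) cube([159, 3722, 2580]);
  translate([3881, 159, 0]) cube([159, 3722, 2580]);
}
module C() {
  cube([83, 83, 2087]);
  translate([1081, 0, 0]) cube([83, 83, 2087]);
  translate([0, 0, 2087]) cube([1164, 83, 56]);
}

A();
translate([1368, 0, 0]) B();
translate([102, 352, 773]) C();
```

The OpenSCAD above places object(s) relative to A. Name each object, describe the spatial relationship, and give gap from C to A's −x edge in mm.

A is a table. B is a house frame. C is a door frame. The house frame is against the table's +x side, with their −y faces flush. The door frame is on top of the table, centred. The gap from the door frame to the table's −x edge is 102 mm.

The door frame's min-x is at 102; the table's min-x is 0; gap = 102 mm.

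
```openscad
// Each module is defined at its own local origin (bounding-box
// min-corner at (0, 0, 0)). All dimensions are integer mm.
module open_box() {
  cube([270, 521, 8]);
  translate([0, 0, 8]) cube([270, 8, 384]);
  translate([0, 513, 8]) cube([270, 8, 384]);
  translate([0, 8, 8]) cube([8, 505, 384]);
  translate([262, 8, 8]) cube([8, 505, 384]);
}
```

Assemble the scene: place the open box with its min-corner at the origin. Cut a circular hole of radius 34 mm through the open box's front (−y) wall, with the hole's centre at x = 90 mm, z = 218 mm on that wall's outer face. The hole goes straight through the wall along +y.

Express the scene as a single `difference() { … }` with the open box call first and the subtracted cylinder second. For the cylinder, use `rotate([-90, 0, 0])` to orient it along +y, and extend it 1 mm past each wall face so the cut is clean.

difference() {
  open_box();
  translate([90, -1, 218]) rotate([-90, 0, 0]) cylinder(h = 10, r = 34);
}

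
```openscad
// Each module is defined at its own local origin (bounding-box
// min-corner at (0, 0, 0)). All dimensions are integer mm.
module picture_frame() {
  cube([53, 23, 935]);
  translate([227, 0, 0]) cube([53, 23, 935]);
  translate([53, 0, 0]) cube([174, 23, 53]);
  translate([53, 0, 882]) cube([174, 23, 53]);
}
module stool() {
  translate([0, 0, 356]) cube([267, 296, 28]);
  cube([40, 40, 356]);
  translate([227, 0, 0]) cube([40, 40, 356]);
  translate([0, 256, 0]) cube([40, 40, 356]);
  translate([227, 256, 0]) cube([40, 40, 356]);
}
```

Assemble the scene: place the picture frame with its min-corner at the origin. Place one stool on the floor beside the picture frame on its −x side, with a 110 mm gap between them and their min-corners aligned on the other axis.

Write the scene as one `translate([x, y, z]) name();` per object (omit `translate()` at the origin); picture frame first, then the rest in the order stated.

picture_frame();
translate([-377, 0, 0]) stool();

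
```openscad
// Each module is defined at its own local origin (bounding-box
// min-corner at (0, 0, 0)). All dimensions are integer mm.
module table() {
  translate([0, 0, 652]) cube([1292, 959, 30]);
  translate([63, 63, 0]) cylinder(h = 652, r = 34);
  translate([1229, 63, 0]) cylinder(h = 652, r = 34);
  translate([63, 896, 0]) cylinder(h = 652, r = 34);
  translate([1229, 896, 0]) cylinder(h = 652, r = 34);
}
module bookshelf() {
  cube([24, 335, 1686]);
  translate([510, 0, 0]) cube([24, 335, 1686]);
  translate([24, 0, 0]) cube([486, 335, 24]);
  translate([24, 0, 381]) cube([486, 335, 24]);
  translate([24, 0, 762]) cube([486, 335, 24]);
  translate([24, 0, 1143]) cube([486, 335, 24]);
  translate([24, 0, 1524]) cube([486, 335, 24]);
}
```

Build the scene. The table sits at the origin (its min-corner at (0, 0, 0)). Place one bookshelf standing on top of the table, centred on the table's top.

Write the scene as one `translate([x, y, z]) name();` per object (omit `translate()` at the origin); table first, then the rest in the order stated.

table();
translate([379, 312, 682]) bookshelf();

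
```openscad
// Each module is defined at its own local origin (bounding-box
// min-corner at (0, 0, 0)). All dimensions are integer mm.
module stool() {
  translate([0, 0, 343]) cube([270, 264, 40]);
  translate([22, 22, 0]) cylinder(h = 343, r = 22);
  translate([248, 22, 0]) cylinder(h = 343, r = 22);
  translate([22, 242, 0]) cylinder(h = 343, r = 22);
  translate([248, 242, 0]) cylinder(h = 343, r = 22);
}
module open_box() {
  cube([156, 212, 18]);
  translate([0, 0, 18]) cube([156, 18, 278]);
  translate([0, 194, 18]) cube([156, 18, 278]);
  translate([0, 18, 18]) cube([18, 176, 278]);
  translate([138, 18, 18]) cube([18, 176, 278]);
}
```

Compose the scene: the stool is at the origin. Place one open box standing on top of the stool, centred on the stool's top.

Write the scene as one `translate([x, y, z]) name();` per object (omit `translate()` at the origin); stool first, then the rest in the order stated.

stool();
translate([57, 26, 383]) open_box();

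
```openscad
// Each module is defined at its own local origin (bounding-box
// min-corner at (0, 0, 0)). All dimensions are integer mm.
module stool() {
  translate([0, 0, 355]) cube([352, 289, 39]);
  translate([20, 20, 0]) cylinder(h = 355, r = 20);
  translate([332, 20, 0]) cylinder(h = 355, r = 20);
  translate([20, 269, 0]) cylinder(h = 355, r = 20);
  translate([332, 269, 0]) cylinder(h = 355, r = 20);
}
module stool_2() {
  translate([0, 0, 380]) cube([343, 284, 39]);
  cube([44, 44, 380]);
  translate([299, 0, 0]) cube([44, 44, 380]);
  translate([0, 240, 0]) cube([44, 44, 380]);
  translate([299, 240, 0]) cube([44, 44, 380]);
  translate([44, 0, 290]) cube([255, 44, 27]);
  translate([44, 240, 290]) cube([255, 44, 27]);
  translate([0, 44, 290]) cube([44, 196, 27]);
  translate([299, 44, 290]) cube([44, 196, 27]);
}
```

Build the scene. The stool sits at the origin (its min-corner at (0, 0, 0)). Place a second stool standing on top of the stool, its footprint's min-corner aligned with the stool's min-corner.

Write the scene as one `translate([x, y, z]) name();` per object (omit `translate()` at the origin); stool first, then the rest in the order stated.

stool();
translate([0, 0, 394]) stool_2();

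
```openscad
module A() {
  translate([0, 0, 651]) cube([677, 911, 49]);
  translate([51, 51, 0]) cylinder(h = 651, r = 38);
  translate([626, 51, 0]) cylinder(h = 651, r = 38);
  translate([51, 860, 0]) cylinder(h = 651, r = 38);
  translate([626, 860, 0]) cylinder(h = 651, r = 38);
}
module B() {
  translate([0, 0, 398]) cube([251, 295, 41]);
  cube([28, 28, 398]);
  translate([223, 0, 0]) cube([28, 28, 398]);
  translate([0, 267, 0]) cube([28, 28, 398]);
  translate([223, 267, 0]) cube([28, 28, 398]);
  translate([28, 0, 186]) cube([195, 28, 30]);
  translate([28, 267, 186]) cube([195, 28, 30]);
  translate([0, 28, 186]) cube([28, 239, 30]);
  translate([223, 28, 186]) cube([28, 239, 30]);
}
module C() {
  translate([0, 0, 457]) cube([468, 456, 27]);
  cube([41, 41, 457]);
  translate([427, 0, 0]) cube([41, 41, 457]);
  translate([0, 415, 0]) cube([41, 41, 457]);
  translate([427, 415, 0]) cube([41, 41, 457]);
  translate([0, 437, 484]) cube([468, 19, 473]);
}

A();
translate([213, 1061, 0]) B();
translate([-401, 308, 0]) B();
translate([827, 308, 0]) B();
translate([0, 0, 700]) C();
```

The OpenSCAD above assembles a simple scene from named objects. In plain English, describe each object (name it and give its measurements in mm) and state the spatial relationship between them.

A is a rectangular dining table. The top is 677×911×49 mm with its upper surface at z = 700 mm. It stands on four round legs of 76 mm diameter, each leg's bounding box inset 13 mm from the nearest pair of top edges, running from the floor to the underside of the top.

B is a simple wooden stool: a rectangular seat 251 mm (x) by 295 mm (y), 41 mm thick, top face at z = 439 mm, on four square legs, each 28×28 mm in cross-section. The legs rest on z = 0, each flush with a corner of the seat. Four stretchers, 28 mm wide and 30 mm tall, connect adjacent legs with their undersides at z = 186 mm, each running between the inner faces of the legs it joins and aligned with the legs' outer faces on the other axis.

C is a chair: 468×456 mm seat, 27 mm thick, top at z = 484 mm, on four 41 mm square corner legs flush with the seat edges. A 19 mm thick backrest slab spans the full seat width, extending 473 mm above the seat top, its back face flush with the seat's +y edge.

Three stools sit around the table at the +y, −x, +x sides. The chair is on top of the table.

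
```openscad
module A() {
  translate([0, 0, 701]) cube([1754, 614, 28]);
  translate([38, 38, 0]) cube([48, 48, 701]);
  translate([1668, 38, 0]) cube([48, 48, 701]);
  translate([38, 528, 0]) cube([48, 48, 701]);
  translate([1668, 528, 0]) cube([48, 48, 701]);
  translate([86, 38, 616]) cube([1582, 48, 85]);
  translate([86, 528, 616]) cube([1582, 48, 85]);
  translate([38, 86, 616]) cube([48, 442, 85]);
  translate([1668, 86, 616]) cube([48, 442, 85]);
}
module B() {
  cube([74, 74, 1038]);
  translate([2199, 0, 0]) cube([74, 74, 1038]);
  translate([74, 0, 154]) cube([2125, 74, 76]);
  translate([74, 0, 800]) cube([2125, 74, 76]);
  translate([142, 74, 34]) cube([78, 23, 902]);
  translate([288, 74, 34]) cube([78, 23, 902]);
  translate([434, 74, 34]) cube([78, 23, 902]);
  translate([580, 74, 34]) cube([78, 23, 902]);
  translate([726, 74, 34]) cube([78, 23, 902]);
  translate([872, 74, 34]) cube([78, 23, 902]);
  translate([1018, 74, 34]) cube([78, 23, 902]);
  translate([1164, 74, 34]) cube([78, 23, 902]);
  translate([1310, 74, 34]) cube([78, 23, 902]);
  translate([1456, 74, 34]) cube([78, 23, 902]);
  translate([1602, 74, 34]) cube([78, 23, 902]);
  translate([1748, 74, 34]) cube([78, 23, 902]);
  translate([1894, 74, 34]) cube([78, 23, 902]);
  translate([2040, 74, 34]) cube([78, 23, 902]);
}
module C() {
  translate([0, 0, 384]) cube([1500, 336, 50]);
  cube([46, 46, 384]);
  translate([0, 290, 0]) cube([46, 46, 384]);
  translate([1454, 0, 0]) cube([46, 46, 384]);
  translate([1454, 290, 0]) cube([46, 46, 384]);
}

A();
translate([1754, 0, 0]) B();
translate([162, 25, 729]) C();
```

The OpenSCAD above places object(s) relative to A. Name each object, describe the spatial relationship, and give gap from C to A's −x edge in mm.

The bench's min-x is at 162; the table's min-x is 0; gap = 162 mm.

A is a table. B is a fence section. C is a bench. The fence section is against the table's +x side, with their −y faces flush. The bench is on top of the table. The gap from the bench to the table's −x edge is 162 mm.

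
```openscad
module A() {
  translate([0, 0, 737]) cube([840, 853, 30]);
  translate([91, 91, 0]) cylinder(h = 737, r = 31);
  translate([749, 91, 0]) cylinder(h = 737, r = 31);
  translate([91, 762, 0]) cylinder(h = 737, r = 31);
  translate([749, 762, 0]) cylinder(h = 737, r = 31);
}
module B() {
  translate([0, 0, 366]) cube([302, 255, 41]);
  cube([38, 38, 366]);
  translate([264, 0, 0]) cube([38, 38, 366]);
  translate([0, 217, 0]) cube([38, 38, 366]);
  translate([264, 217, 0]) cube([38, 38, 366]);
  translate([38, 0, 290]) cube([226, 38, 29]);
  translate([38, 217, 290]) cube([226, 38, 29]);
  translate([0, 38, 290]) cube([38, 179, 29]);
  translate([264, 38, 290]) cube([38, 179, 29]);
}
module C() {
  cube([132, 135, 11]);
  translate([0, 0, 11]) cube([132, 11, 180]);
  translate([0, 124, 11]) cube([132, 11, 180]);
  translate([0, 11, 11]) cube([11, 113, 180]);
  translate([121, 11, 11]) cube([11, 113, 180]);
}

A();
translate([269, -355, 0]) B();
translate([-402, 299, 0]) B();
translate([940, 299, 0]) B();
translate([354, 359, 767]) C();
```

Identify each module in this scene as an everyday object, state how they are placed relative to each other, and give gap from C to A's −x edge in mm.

The open box's min-x is at 354; the table's min-x is 0; gap = 354 mm.

A is a table. B is a stool. C is an open box. Three stools sit around the table at the −y, −x, +x sides. The open box is on top of the table, centred. The gap from the open box to the table's −x edge is 354 mm.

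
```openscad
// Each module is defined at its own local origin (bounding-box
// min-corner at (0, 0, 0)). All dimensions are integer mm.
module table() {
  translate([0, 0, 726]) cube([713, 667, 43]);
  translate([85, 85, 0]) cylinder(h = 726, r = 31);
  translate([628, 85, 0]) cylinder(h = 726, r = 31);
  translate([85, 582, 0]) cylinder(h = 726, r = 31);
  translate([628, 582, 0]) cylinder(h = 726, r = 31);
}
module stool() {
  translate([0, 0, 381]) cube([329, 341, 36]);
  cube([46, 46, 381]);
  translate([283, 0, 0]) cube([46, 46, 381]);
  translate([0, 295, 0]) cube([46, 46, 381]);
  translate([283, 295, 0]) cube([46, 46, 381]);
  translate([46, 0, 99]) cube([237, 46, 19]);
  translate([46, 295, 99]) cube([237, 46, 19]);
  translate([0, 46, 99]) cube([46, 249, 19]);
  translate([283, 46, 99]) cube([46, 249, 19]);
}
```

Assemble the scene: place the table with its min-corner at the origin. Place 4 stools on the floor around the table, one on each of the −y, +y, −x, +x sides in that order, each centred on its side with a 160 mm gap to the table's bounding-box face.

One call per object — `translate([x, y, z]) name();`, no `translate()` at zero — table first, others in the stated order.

table();
translate([192, -501, 0]) stool();
translate([192, 827, 0]) stool();
translate([-489, 163, 0]) stool();
translate([873, 163, 0]) stool();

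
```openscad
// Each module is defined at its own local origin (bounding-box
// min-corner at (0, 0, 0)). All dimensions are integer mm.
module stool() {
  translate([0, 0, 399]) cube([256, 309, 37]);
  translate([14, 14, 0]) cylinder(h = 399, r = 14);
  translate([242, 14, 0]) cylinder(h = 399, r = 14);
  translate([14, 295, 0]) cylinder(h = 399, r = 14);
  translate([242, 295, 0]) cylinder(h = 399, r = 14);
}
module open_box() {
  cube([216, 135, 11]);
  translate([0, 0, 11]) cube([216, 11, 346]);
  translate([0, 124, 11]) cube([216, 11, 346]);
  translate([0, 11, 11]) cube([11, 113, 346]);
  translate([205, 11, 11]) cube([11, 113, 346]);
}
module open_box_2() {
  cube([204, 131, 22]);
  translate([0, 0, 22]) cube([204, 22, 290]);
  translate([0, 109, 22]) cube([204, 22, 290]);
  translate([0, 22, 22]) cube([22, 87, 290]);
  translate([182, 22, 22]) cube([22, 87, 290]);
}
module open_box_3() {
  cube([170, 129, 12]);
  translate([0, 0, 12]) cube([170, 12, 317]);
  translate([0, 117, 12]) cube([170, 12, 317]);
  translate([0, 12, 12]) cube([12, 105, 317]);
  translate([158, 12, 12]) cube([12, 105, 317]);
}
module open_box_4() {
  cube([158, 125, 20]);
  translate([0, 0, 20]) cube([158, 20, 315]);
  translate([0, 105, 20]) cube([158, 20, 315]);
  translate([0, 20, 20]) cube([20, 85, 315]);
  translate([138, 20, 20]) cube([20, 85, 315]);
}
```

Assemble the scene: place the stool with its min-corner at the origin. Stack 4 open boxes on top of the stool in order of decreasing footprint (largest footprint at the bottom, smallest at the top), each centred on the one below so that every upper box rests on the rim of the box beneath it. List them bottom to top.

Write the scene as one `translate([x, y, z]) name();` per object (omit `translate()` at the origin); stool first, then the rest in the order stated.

stool();
translate([20, 87, 436]) open_box();
translate([26, 89, 793]) open_box_2();
translate([43, 90, 1105]) open_box_3();
translate([49, 92, 1434]) open_box_4();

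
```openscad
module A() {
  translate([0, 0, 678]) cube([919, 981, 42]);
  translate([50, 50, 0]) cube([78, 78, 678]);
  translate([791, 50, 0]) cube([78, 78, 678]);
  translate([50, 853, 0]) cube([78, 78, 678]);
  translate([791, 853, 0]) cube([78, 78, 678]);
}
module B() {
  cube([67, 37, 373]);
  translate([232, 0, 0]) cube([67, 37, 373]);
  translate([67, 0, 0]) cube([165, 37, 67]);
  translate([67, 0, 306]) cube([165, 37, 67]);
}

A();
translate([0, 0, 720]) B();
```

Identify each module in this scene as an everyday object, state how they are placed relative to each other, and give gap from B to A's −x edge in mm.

A is a table. B is a picture frame. The picture frame is on top of the table. The gap from the picture frame to the table's −x edge is 0 mm.

The picture frame's min-x is at 0; the table's min-x is 0; gap = 0 mm.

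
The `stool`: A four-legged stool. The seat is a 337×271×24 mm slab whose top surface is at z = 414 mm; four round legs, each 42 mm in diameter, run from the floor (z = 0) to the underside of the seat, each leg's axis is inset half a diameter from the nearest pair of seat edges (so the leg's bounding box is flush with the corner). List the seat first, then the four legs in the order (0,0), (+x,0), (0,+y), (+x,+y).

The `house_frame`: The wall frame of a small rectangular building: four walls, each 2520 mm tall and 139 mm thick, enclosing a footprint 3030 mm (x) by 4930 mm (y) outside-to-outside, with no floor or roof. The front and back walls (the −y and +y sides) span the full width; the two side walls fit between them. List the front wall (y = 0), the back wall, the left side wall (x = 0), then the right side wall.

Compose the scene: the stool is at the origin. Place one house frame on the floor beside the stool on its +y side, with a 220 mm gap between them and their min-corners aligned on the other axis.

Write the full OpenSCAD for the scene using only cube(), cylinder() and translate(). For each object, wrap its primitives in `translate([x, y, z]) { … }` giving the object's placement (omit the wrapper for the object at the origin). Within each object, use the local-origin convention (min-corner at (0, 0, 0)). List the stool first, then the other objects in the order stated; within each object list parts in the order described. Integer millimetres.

translate([0, 0, 390]) cube([337, 271, 24]);
translate([21, 21, 0]) cylinder(h = 390, r = 21);
translate([316, 21, 0]) cylinder(h = 390, r = 21);
translate([21, 250, 0]) cylinder(h = 390, r = 21);
translate([316, 250, 0]) cylinder(h = 390, r = 21);
translate([0, 491, 0]) {
  cube([3030, 139, 2520]);
  translate([0, 4791, 0]) cube([3030, 139, 2520]);
  translate([0, 139, 0]) cube([139, 4652, 2520]);
  translate([2891, 139, 0]) cube([139, 4652, 2520]);
}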